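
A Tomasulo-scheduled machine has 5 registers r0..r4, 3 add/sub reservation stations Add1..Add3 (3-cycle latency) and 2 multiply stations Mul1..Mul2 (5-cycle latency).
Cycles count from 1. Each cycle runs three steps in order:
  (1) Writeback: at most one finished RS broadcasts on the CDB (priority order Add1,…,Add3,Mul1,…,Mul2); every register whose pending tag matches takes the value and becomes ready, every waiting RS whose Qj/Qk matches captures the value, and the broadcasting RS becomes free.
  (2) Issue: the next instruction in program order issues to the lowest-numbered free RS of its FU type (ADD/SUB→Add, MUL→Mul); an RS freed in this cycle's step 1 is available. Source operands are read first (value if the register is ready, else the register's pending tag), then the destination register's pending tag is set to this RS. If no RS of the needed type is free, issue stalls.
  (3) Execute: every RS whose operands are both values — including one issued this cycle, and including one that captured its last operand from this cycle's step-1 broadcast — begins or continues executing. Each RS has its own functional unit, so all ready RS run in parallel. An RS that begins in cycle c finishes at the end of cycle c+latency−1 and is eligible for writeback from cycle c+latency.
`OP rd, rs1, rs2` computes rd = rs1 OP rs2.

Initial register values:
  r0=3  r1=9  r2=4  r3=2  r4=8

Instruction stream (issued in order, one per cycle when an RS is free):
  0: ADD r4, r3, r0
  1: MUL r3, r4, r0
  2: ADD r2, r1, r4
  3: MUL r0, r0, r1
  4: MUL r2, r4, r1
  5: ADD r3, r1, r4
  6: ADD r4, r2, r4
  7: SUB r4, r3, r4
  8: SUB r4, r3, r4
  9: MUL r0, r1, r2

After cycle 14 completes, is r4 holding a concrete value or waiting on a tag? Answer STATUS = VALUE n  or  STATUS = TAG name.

STATUS = TAG Add1

c1: issue ADD r4<-Add1 | r0:3,r1:9,r2:4,r3:2,r4:Add1
c2: issue MUL r3<-Mul1 | r0:3,r1:9,r2:4,r3:Mul1,r4:Add1
c3: issue ADD r2<-Add2 | r0:3,r1:9,r2:Add2,r3:Mul1,r4:Add1
c4: CDB Add1=5; issue MUL r0<-Mul2 | r0:Mul2,r1:9,r2:Add2,r3:Mul1,r4:5
c5: stall | r0:Mul2,r1:9,r2:Add2,r3:Mul1,r4:5
c6: stall | r0:Mul2,r1:9,r2:Add2,r3:Mul1,r4:5
c7: CDB Add2=14; stall | r0:Mul2,r1:9,r2:14,r3:Mul1,r4:5
c8: stall | r0:Mul2,r1:9,r2:14,r3:Mul1,r4:5
c9: CDB Mul1=15; issue MUL r2<-Mul1 | r0:Mul2,r1:9,r2:Mul1,r3:15,r4:5
c10: CDB Mul2=27; issue ADD r3<-Add1 | r0:27,r1:9,r2:Mul1,r3:Add1,r4:5
c11: issue ADD r4<-Add2 | r0:27,r1:9,r2:Mul1,r3:Add1,r4:Add2
c12: issue SUB r4<-Add3 | r0:27,r1:9,r2:Mul1,r3:Add1,r4:Add3
c13: CDB Add1=14; issue SUB r4<-Add1 | r0:27,r1:9,r2:Mul1,r3:14,r4:Add1
c14: CDB Mul1=45; issue MUL r0<-Mul1 | r0:Mul1,r1:9,r2:45,r3:14,r4:Add1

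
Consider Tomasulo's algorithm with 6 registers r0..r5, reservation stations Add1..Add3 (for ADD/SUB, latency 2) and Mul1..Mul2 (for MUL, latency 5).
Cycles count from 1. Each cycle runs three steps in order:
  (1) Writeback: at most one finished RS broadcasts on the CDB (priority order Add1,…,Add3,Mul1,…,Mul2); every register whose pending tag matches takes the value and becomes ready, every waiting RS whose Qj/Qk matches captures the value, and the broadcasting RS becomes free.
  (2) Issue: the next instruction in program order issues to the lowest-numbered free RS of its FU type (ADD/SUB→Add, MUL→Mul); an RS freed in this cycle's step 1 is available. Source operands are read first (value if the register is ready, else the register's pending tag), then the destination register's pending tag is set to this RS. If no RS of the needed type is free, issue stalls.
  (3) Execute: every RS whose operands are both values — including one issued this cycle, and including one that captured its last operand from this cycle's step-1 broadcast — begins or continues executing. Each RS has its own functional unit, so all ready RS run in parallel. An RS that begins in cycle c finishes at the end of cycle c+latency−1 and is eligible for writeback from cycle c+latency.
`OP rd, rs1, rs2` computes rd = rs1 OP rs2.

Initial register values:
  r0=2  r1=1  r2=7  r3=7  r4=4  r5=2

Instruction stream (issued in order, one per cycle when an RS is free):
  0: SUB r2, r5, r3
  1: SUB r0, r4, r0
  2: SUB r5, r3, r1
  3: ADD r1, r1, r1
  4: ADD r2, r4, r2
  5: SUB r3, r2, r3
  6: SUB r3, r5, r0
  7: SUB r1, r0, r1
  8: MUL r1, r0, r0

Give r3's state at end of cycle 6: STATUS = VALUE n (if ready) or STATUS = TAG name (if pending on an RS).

STATUS = TAG Add2

cycle 1: issue SUB r2<-Add1 // r0:2,r1:1,r2:Add1,r3:7,r4:4,r5:2
cycle 2: issue SUB r0<-Add2 // r0:Add2,r1:1,r2:Add1,r3:7,r4:4,r5:2
cycle 3: CDB Add1=-5; issue SUB r5<-Add1 // r0:Add2,r1:1,r2:-5,r3:7,r4:4,r5:Add1
cycle 4: CDB Add2=2; issue ADD r1<-Add2 // r0:2,r1:Add2,r2:-5,r3:7,r4:4,r5:Add1
cycle 5: CDB Add1=6; issue ADD r2<-Add1 // r0:2,r1:Add2,r2:Add1,r3:7,r4:4,r5:6
cycle 6: CDB Add2=2; issue SUB r3<-Add2 // r0:2,r1:2,r2:Add1,r3:Add2,r4:4,r5:6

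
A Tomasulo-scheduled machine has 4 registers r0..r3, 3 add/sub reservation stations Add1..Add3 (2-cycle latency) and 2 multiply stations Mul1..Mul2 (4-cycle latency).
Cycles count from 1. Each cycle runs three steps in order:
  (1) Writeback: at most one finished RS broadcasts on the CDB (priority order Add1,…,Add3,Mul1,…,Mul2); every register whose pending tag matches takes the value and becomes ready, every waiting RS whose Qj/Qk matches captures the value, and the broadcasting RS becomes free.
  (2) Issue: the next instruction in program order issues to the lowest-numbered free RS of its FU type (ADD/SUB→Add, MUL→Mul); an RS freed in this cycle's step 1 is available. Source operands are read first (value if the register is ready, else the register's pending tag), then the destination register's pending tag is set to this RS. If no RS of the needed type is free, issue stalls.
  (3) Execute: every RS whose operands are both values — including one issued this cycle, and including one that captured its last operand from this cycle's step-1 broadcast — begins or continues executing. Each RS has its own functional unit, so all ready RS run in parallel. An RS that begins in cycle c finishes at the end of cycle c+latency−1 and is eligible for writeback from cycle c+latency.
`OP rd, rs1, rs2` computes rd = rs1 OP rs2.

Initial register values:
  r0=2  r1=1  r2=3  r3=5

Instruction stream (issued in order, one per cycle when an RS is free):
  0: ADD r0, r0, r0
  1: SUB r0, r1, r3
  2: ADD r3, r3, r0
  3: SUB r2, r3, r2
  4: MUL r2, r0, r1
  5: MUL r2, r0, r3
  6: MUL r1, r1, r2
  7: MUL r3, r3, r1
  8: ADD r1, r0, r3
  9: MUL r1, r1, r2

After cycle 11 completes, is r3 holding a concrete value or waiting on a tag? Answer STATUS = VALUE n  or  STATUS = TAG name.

cycle 1: issue ADD r0<-Add1 // r0:Add1,r1:1,r2:3,r3:5
cycle 2: issue SUB r0<-Add2 // r0:Add2,r1:1,r2:3,r3:5
cycle 3: CDB Add1=4; issue ADD r3<-Add1 // r0:Add2,r1:1,r2:3,r3:Add1
cycle 4: CDB Add2=-4; issue SUB r2<-Add2 // r0:-4,r1:1,r2:Add2,r3:Add1
cycle 5: issue MUL r2<-Mul1 // r0:-4,r1:1,r2:Mul1,r3:Add1
cycle 6: CDB Add1=1; issue MUL r2<-Mul2 // r0:-4,r1:1,r2:Mul2,r3:1
cycle 7: stall // r0:-4,r1:1,r2:Mul2,r3:1
cycle 8: CDB Add2=-2; stall // r0:-4,r1:1,r2:Mul2,r3:1
cycle 9: CDB Mul1=-4; issue MUL r1<-Mul1 // r0:-4,r1:Mul1,r2:Mul2,r3:1
cycle 10: CDB Mul2=-4; issue MUL r3<-Mul2 // r0:-4,r1:Mul1,r2:-4,r3:Mul2
cycle 11: issue ADD r1<-Add1 // r0:-4,r1:Add1,r2:-4,r3:Mul2

STATUS = TAG Mul2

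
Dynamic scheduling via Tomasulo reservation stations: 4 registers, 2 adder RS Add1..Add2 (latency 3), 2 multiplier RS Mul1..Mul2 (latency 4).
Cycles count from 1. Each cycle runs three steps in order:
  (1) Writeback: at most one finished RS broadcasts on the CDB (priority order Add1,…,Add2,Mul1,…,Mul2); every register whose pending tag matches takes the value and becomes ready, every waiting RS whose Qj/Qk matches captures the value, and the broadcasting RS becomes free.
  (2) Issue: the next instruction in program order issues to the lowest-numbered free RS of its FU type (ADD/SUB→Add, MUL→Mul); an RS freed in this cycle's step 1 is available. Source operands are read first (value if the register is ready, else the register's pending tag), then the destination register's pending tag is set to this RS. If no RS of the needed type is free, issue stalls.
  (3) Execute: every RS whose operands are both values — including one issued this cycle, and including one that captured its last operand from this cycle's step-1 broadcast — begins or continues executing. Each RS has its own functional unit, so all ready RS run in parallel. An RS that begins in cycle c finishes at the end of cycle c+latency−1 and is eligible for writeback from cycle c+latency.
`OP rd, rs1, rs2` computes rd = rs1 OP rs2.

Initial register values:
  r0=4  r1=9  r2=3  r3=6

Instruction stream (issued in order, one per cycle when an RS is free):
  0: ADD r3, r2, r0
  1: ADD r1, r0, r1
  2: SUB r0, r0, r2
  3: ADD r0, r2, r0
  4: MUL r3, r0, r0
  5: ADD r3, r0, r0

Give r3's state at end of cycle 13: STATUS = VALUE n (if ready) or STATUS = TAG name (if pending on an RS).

STATUS = VALUE 8

  c1: issue ADD r3<-Add1  regs: r0:4,r1:9,r2:3,r3:Add1
  c2: issue ADD r1<-Add2  regs: r0:4,r1:Add2,r2:3,r3:Add1
  c3: stall  regs: r0:4,r1:Add2,r2:3,r3:Add1
  c4: CDB Add1=7; issue SUB r0<-Add1  regs: r0:Add1,r1:Add2,r2:3,r3:7
  c5: CDB Add2=13; issue ADD r0<-Add2  regs: r0:Add2,r1:13,r2:3,r3:7
  c6: issue MUL r3<-Mul1  regs: r0:Add2,r1:13,r2:3,r3:Mul1
  c7: CDB Add1=1; issue ADD r3<-Add1  regs: r0:Add2,r1:13,r2:3,r3:Add1
  c8: -  regs: r0:Add2,r1:13,r2:3,r3:Add1
  c9: -  regs: r0:Add2,r1:13,r2:3,r3:Add1
  c10: CDB Add2=4  regs: r0:4,r1:13,r2:3,r3:Add1
  c11: -  regs: r0:4,r1:13,r2:3,r3:Add1
  c12: -  regs: r0:4,r1:13,r2:3,r3:Add1
  c13: CDB Add1=8  regs: r0:4,r1:13,r2:3,r3:8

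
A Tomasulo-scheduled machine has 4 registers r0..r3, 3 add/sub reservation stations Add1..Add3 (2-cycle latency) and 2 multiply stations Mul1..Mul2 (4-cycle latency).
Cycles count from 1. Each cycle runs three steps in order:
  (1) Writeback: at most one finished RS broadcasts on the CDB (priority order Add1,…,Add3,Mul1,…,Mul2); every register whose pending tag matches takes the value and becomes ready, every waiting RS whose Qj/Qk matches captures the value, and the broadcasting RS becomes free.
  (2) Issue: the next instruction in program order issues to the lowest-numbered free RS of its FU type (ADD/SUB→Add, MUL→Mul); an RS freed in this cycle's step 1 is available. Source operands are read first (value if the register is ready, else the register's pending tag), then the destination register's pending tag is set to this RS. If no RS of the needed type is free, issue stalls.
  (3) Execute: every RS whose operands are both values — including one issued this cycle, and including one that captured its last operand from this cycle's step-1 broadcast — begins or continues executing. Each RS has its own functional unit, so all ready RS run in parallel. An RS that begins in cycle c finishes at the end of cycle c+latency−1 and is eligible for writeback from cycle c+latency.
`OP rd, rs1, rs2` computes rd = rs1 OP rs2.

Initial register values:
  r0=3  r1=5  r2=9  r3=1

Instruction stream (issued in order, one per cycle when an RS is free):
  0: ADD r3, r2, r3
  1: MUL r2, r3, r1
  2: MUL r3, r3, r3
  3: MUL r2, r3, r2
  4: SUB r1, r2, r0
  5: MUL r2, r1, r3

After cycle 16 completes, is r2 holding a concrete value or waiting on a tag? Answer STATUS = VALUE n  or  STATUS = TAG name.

  c1: issue ADD r3<-Add1  regs: r0:3,r1:5,r2:9,r3:Add1
  c2: issue MUL r2<-Mul1  regs: r0:3,r1:5,r2:Mul1,r3:Add1
  c3: CDB Add1=10; issue MUL r3<-Mul2  regs: r0:3,r1:5,r2:Mul1,r3:Mul2
  c4: stall  regs: r0:3,r1:5,r2:Mul1,r3:Mul2
  c5: stall  regs: r0:3,r1:5,r2:Mul1,r3:Mul2
  c6: stall  regs: r0:3,r1:5,r2:Mul1,r3:Mul2
  c7: CDB Mul1=50; issue MUL r2<-Mul1  regs: r0:3,r1:5,r2:Mul1,r3:Mul2
  c8: CDB Mul2=100; issue SUB r1<-Add1  regs: r0:3,r1:Add1,r2:Mul1,r3:100
  c9: issue MUL r2<-Mul2  regs: r0:3,r1:Add1,r2:Mul2,r3:100
  c10: -  regs: r0:3,r1:Add1,r2:Mul2,r3:100
  c11: -  regs: r0:3,r1:Add1,r2:Mul2,r3:100
  c12: CDB Mul1=5000  regs: r0:3,r1:Add1,r2:Mul2,r3:100
  c13: -  regs: r0:3,r1:Add1,r2:Mul2,r3:100
  c14: CDB Add1=4997  regs: r0:3,r1:4997,r2:Mul2,r3:100
  c15: -  regs: r0:3,r1:4997,r2:Mul2,r3:100
  c16: -  regs: r0:3,r1:4997,r2:Mul2,r3:100

STATUS = TAG Mul2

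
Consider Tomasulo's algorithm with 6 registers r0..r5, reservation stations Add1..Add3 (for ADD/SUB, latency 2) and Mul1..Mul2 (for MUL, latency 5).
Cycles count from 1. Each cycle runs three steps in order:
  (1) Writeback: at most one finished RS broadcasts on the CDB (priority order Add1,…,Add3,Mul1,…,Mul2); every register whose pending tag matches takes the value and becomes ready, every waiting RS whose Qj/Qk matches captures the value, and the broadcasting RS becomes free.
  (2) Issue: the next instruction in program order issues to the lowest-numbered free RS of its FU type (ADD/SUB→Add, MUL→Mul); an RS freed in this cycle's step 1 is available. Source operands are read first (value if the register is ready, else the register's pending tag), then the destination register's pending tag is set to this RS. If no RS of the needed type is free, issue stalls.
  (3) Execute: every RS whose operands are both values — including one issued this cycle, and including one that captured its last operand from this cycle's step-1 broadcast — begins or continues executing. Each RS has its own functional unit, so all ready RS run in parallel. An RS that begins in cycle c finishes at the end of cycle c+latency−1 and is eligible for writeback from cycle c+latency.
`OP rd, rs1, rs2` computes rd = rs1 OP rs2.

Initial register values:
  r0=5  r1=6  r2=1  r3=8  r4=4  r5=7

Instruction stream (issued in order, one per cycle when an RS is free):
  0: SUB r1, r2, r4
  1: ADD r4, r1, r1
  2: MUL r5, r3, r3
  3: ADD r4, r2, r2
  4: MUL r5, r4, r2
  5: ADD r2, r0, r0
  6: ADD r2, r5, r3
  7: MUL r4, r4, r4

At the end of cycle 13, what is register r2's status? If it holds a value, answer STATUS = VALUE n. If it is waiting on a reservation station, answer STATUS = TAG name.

  c1: issue SUB r1<-Add1  regs: r0:5,r1:Add1,r2:1,r3:8,r4:4,r5:7
  c2: issue ADD r4<-Add2  regs: r0:5,r1:Add1,r2:1,r3:8,r4:Add2,r5:7
  c3: CDB Add1=-3; issue MUL r5<-Mul1  regs: r0:5,r1:-3,r2:1,r3:8,r4:Add2,r5:Mul1
  c4: issue ADD r4<-Add1  regs: r0:5,r1:-3,r2:1,r3:8,r4:Add1,r5:Mul1
  c5: CDB Add2=-6; issue MUL r5<-Mul2  regs: r0:5,r1:-3,r2:1,r3:8,r4:Add1,r5:Mul2
  c6: CDB Add1=2; issue ADD r2<-Add1  regs: r0:5,r1:-3,r2:Add1,r3:8,r4:2,r5:Mul2
  c7: issue ADD r2<-Add2  regs: r0:5,r1:-3,r2:Add2,r3:8,r4:2,r5:Mul2
  c8: CDB Add1=10; stall  regs: r0:5,r1:-3,r2:Add2,r3:8,r4:2,r5:Mul2
  c9: CDB Mul1=64; issue MUL r4<-Mul1  regs: r0:5,r1:-3,r2:Add2,r3:8,r4:Mul1,r5:Mul2
  c10: -  regs: r0:5,r1:-3,r2:Add2,r3:8,r4:Mul1,r5:Mul2
  c11: CDB Mul2=2  regs: r0:5,r1:-3,r2:Add2,r3:8,r4:Mul1,r5:2
  c12: -  regs: r0:5,r1:-3,r2:Add2,r3:8,r4:Mul1,r5:2
  c13: CDB Add2=10  regs: r0:5,r1:-3,r2:10,r3:8,r4:Mul1,r5:2

STATUS = VALUE 10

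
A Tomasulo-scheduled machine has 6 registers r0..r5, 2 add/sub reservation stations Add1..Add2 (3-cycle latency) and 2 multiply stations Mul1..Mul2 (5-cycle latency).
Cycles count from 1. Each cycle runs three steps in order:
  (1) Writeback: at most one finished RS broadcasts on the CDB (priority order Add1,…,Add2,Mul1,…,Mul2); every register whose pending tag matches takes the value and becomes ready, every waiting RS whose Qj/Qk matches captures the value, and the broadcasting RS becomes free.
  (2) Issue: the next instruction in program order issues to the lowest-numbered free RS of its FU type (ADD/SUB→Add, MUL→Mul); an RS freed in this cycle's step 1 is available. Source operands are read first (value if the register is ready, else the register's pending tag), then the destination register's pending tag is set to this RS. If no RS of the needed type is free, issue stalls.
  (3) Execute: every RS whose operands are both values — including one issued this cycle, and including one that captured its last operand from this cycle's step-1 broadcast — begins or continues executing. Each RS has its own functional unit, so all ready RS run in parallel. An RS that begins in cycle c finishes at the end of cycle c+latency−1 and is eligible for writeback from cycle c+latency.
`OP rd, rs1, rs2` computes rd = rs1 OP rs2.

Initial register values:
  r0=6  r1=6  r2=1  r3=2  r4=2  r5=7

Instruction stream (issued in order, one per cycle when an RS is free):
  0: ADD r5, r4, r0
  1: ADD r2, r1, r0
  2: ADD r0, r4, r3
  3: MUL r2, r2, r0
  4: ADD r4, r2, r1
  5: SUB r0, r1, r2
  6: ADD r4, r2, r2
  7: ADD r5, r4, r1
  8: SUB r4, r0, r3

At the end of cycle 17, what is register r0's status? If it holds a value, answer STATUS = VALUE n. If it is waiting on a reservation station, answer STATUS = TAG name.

cycle 1: issue ADD r5<-Add1 // r0:6,r1:6,r2:1,r3:2,r4:2,r5:Add1
cycle 2: issue ADD r2<-Add2 // r0:6,r1:6,r2:Add2,r3:2,r4:2,r5:Add1
cycle 3: stall // r0:6,r1:6,r2:Add2,r3:2,r4:2,r5:Add1
cycle 4: CDB Add1=8; issue ADD r0<-Add1 // r0:Add1,r1:6,r2:Add2,r3:2,r4:2,r5:8
cycle 5: CDB Add2=12; issue MUL r2<-Mul1 // r0:Add1,r1:6,r2:Mul1,r3:2,r4:2,r5:8
cycle 6: issue ADD r4<-Add2 // r0:Add1,r1:6,r2:Mul1,r3:2,r4:Add2,r5:8
cycle 7: CDB Add1=4; issue SUB r0<-Add1 // r0:Add1,r1:6,r2:Mul1,r3:2,r4:Add2,r5:8
cycle 8: stall // r0:Add1,r1:6,r2:Mul1,r3:2,r4:Add2,r5:8
cycle 9: stall // r0:Add1,r1:6,r2:Mul1,r3:2,r4:Add2,r5:8
cycle 10: stall // r0:Add1,r1:6,r2:Mul1,r3:2,r4:Add2,r5:8
cycle 11: stall // r0:Add1,r1:6,r2:Mul1,r3:2,r4:Add2,r5:8
cycle 12: CDB Mul1=48; stall // r0:Add1,r1:6,r2:48,r3:2,r4:Add2,r5:8
cycle 13: stall // r0:Add1,r1:6,r2:48,r3:2,r4:Add2,r5:8
cycle 14: stall // r0:Add1,r1:6,r2:48,r3:2,r4:Add2,r5:8
cycle 15: CDB Add1=-42; issue ADD r4<-Add1 // r0:-42,r1:6,r2:48,r3:2,r4:Add1,r5:8
cycle 16: CDB Add2=54; issue ADD r5<-Add2 // r0:-42,r1:6,r2:48,r3:2,r4:Add1,r5:Add2
cycle 17: stall // r0:-42,r1:6,r2:48,r3:2,r4:Add1,r5:Add2

STATUS = VALUE -42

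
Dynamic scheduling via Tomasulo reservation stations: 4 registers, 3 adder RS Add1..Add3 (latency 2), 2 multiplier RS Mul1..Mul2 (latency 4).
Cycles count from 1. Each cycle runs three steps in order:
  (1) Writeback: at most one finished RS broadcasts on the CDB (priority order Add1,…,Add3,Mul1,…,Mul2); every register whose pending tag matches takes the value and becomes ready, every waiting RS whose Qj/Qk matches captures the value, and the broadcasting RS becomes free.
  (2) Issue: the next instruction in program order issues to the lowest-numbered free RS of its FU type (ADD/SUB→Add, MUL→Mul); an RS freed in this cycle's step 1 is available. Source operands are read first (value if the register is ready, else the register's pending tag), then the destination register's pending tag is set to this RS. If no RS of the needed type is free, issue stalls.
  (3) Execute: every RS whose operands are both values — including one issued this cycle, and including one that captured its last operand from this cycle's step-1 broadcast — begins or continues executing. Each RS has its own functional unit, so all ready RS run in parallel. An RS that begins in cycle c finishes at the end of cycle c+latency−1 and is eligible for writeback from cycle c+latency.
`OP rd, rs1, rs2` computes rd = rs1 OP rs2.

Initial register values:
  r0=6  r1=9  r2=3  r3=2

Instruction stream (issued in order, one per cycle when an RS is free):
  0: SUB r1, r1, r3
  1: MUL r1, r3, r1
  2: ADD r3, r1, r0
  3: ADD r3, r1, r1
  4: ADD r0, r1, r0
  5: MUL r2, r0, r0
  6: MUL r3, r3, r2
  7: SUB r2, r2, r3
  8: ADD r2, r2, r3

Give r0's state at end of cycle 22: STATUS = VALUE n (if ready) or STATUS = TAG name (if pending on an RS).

STATUS = VALUE 20

c1: issue SUB r1<-Add1 | r0:6,r1:Add1,r2:3,r3:2
c2: issue MUL r1<-Mul1 | r0:6,r1:Mul1,r2:3,r3:2
c3: CDB Add1=7; issue ADD r3<-Add1 | r0:6,r1:Mul1,r2:3,r3:Add1
c4: issue ADD r3<-Add2 | r0:6,r1:Mul1,r2:3,r3:Add2
c5: issue ADD r0<-Add3 | r0:Add3,r1:Mul1,r2:3,r3:Add2
c6: issue MUL r2<-Mul2 | r0:Add3,r1:Mul1,r2:Mul2,r3:Add2
c7: CDB Mul1=14; issue MUL r3<-Mul1 | r0:Add3,r1:14,r2:Mul2,r3:Mul1
c8: stall | r0:Add3,r1:14,r2:Mul2,r3:Mul1
c9: CDB Add1=20; issue SUB r2<-Add1 | r0:Add3,r1:14,r2:Add1,r3:Mul1
c10: CDB Add2=28; issue ADD r2<-Add2 | r0:Add3,r1:14,r2:Add2,r3:Mul1
c11: CDB Add3=20 | r0:20,r1:14,r2:Add2,r3:Mul1
c12: - | r0:20,r1:14,r2:Add2,r3:Mul1
c13: - | r0:20,r1:14,r2:Add2,r3:Mul1
c14: - | r0:20,r1:14,r2:Add2,r3:Mul1
c15: CDB Mul2=400 | r0:20,r1:14,r2:Add2,r3:Mul1
c16: - | r0:20,r1:14,r2:Add2,r3:Mul1
c17: - | r0:20,r1:14,r2:Add2,r3:Mul1
c18: - | r0:20,r1:14,r2:Add2,r3:Mul1
c19: CDB Mul1=11200 | r0:20,r1:14,r2:Add2,r3:11200
c20: - | r0:20,r1:14,r2:Add2,r3:11200
c21: CDB Add1=-10800 | r0:20,r1:14,r2:Add2,r3:11200
c22: - | r0:20,r1:14,r2:Add2,r3:11200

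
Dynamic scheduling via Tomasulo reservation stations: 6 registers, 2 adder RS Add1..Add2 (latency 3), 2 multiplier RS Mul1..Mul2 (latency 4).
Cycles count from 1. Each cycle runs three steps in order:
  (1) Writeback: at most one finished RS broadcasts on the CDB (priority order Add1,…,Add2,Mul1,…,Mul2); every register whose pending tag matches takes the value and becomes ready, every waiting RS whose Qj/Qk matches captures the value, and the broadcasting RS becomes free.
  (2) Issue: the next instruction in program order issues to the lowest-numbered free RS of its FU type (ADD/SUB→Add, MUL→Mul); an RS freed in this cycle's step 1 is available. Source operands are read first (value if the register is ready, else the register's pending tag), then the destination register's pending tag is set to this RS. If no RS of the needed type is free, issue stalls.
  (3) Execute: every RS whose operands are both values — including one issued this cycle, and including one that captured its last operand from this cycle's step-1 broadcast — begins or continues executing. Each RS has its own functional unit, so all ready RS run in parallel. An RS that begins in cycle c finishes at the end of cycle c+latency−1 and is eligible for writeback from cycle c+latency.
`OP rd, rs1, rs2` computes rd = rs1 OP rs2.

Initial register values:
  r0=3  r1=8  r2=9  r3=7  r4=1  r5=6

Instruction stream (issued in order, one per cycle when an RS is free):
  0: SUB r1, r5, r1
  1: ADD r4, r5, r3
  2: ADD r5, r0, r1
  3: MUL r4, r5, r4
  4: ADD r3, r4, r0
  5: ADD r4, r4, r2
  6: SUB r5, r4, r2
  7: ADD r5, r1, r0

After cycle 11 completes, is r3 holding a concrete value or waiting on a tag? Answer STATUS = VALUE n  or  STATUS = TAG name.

  c1: issue SUB r1<-Add1  regs: r0:3,r1:Add1,r2:9,r3:7,r4:1,r5:6
  c2: issue ADD r4<-Add2  regs: r0:3,r1:Add1,r2:9,r3:7,r4:Add2,r5:6
  c3: stall  regs: r0:3,r1:Add1,r2:9,r3:7,r4:Add2,r5:6
  c4: CDB Add1=-2; issue ADD r5<-Add1  regs: r0:3,r1:-2,r2:9,r3:7,r4:Add2,r5:Add1
  c5: CDB Add2=13; issue MUL r4<-Mul1  regs: r0:3,r1:-2,r2:9,r3:7,r4:Mul1,r5:Add1
  c6: issue ADD r3<-Add2  regs: r0:3,r1:-2,r2:9,r3:Add2,r4:Mul1,r5:Add1
  c7: CDB Add1=1; issue ADD r4<-Add1  regs: r0:3,r1:-2,r2:9,r3:Add2,r4:Add1,r5:1
  c8: stall  regs: r0:3,r1:-2,r2:9,r3:Add2,r4:Add1,r5:1
  c9: stall  regs: r0:3,r1:-2,r2:9,r3:Add2,r4:Add1,r5:1
  c10: stall  regs: r0:3,r1:-2,r2:9,r3:Add2,r4:Add1,r5:1
  c11: CDB Mul1=13; stall  regs: r0:3,r1:-2,r2:9,r3:Add2,r4:Add1,r5:1

STATUS = TAG Add2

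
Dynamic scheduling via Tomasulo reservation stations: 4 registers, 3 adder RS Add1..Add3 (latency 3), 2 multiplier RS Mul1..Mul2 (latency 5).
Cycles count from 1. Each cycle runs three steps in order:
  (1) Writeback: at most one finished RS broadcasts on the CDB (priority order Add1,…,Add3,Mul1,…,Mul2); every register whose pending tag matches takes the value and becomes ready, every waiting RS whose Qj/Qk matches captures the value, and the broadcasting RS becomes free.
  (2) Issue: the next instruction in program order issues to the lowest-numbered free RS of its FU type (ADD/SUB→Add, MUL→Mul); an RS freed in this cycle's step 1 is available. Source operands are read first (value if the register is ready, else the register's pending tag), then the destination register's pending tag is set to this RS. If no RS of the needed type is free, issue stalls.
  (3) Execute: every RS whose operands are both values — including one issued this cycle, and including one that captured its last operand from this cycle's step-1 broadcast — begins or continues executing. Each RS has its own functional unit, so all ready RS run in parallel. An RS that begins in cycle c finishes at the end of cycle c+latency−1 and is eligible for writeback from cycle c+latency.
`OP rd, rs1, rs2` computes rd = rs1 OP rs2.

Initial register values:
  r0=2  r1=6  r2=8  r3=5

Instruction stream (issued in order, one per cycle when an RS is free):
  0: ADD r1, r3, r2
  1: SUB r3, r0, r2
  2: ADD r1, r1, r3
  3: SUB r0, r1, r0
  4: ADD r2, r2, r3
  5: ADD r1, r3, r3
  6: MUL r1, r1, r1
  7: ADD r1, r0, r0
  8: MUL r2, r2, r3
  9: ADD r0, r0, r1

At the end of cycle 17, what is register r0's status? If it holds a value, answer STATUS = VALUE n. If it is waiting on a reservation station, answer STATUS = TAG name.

c1: issue ADD r1<-Add1 | r0:2,r1:Add1,r2:8,r3:5
c2: issue SUB r3<-Add2 | r0:2,r1:Add1,r2:8,r3:Add2
c3: issue ADD r1<-Add3 | r0:2,r1:Add3,r2:8,r3:Add2
c4: CDB Add1=13; issue SUB r0<-Add1 | r0:Add1,r1:Add3,r2:8,r3:Add2
c5: CDB Add2=-6; issue ADD r2<-Add2 | r0:Add1,r1:Add3,r2:Add2,r3:-6
c6: stall | r0:Add1,r1:Add3,r2:Add2,r3:-6
c7: stall | r0:Add1,r1:Add3,r2:Add2,r3:-6
c8: CDB Add2=2; issue ADD r1<-Add2 | r0:Add1,r1:Add2,r2:2,r3:-6
c9: CDB Add3=7; issue MUL r1<-Mul1 | r0:Add1,r1:Mul1,r2:2,r3:-6
c10: issue ADD r1<-Add3 | r0:Add1,r1:Add3,r2:2,r3:-6
c11: CDB Add2=-12; issue MUL r2<-Mul2 | r0:Add1,r1:Add3,r2:Mul2,r3:-6
c12: CDB Add1=5; issue ADD r0<-Add1 | r0:Add1,r1:Add3,r2:Mul2,r3:-6
c13: - | r0:Add1,r1:Add3,r2:Mul2,r3:-6
c14: - | r0:Add1,r1:Add3,r2:Mul2,r3:-6
c15: CDB Add3=10 | r0:Add1,r1:10,r2:Mul2,r3:-6
c16: CDB Mul1=144 | r0:Add1,r1:10,r2:Mul2,r3:-6
c17: CDB Mul2=-12 | r0:Add1,r1:10,r2:-12,r3:-6

STATUS = TAG Add1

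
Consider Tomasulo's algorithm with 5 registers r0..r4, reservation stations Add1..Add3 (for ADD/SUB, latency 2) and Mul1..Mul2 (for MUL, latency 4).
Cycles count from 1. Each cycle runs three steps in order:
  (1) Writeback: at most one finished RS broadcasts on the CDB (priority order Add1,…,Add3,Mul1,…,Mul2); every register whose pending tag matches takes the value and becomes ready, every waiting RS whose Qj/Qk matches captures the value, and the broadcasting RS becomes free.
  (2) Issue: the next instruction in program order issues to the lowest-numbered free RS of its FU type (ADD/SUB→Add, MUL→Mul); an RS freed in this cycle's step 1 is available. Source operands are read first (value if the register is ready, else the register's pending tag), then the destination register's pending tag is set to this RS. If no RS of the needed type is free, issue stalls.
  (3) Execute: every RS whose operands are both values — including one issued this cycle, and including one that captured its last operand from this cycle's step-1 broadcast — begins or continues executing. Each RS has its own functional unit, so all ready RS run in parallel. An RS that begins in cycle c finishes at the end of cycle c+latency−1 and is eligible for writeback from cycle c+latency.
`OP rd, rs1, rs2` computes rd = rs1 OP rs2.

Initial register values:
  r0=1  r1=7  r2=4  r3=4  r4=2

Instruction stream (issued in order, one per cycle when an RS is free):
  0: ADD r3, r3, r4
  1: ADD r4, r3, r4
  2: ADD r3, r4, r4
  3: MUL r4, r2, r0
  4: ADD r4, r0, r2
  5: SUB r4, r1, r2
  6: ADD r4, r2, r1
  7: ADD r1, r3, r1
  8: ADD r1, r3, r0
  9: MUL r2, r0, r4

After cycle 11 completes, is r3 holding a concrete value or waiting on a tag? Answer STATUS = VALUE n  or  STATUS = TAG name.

cycle 1: issue ADD r3<-Add1 // r0:1,r1:7,r2:4,r3:Add1,r4:2
cycle 2: issue ADD r4<-Add2 // r0:1,r1:7,r2:4,r3:Add1,r4:Add2
cycle 3: CDB Add1=6; issue ADD r3<-Add1 // r0:1,r1:7,r2:4,r3:Add1,r4:Add2
cycle 4: issue MUL r4<-Mul1 // r0:1,r1:7,r2:4,r3:Add1,r4:Mul1
cycle 5: CDB Add2=8; issue ADD r4<-Add2 // r0:1,r1:7,r2:4,r3:Add1,r4:Add2
cycle 6: issue SUB r4<-Add3 // r0:1,r1:7,r2:4,r3:Add1,r4:Add3
cycle 7: CDB Add1=16; issue ADD r4<-Add1 // r0:1,r1:7,r2:4,r3:16,r4:Add1
cycle 8: CDB Add2=5; issue ADD r1<-Add2 // r0:1,r1:Add2,r2:4,r3:16,r4:Add1
cycle 9: CDB Add1=11; issue ADD r1<-Add1 // r0:1,r1:Add1,r2:4,r3:16,r4:11
cycle 10: CDB Add2=23; issue MUL r2<-Mul2 // r0:1,r1:Add1,r2:Mul2,r3:16,r4:11
cycle 11: CDB Add1=17 // r0:1,r1:17,r2:Mul2,r3:16,r4:11

STATUS = VALUE 16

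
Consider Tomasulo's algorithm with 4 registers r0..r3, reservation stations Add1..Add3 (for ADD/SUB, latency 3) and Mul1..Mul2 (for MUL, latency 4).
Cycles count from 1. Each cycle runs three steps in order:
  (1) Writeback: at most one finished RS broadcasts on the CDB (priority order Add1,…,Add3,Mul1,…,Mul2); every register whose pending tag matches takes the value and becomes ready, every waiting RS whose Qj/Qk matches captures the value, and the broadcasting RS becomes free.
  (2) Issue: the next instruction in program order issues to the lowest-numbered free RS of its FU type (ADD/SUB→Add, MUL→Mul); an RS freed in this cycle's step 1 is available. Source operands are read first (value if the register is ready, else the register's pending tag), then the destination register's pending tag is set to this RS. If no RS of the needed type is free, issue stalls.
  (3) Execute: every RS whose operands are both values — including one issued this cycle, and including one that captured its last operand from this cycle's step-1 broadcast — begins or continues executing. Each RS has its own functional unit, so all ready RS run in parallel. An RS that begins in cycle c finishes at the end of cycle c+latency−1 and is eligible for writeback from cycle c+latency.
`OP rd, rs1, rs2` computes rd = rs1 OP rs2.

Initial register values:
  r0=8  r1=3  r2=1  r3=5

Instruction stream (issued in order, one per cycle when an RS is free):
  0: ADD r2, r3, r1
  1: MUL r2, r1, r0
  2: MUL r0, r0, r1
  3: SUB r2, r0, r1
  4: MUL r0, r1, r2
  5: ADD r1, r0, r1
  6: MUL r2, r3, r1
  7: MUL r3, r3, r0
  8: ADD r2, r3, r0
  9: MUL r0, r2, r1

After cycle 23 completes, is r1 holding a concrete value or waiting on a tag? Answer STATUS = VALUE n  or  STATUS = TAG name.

  c1: issue ADD r2<-Add1  regs: r0:8,r1:3,r2:Add1,r3:5
  c2: issue MUL r2<-Mul1  regs: r0:8,r1:3,r2:Mul1,r3:5
  c3: issue MUL r0<-Mul2  regs: r0:Mul2,r1:3,r2:Mul1,r3:5
  c4: CDB Add1=8; issue SUB r2<-Add1  regs: r0:Mul2,r1:3,r2:Add1,r3:5
  c5: stall  regs: r0:Mul2,r1:3,r2:Add1,r3:5
  c6: CDB Mul1=24; issue MUL r0<-Mul1  regs: r0:Mul1,r1:3,r2:Add1,r3:5
  c7: CDB Mul2=24; issue ADD r1<-Add2  regs: r0:Mul1,r1:Add2,r2:Add1,r3:5
  c8: issue MUL r2<-Mul2  regs: r0:Mul1,r1:Add2,r2:Mul2,r3:5
  c9: stall  regs: r0:Mul1,r1:Add2,r2:Mul2,r3:5
  c10: CDB Add1=21; stall  regs: r0:Mul1,r1:Add2,r2:Mul2,r3:5
  c11: stall  regs: r0:Mul1,r1:Add2,r2:Mul2,r3:5
  c12: stall  regs: r0:Mul1,r1:Add2,r2:Mul2,r3:5
  c13: stall  regs: r0:Mul1,r1:Add2,r2:Mul2,r3:5
  c14: CDB Mul1=63; issue MUL r3<-Mul1  regs: r0:63,r1:Add2,r2:Mul2,r3:Mul1
  c15: issue ADD r2<-Add1  regs: r0:63,r1:Add2,r2:Add1,r3:Mul1
  c16: stall  regs: r0:63,r1:Add2,r2:Add1,r3:Mul1
  c17: CDB Add2=66; stall  regs: r0:63,r1:66,r2:Add1,r3:Mul1
  c18: CDB Mul1=315; issue MUL r0<-Mul1  regs: r0:Mul1,r1:66,r2:Add1,r3:315
  c19: -  regs: r0:Mul1,r1:66,r2:Add1,r3:315
  c20: -  regs: r0:Mul1,r1:66,r2:Add1,r3:315
  c21: CDB Add1=378  regs: r0:Mul1,r1:66,r2:378,r3:315
  c22: CDB Mul2=330  regs: r0:Mul1,r1:66,r2:378,r3:315
  c23: -  regs: r0:Mul1,r1:66,r2:378,r3:315

STATUS = VALUE 66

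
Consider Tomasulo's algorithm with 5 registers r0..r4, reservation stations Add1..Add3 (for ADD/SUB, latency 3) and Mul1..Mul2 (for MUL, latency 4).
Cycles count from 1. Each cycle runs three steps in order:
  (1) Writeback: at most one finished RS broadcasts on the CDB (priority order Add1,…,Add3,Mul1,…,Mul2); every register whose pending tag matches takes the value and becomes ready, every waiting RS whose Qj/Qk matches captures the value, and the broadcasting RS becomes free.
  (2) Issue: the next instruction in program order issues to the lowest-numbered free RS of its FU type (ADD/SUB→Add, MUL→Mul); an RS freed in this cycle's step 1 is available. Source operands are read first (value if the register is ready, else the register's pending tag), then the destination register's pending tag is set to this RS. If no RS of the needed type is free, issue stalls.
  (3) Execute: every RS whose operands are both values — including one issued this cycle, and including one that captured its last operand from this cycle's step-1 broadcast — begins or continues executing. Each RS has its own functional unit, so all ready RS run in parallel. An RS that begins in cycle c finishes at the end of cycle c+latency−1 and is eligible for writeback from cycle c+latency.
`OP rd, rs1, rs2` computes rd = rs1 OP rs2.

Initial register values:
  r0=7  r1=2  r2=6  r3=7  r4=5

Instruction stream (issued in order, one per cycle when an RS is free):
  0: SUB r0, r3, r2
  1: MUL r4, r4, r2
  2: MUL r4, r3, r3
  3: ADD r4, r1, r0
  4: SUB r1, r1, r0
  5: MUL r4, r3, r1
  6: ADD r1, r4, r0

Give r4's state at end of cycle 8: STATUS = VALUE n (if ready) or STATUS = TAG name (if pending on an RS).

STATUS = TAG Mul1

c1: issue SUB r0<-Add1 | r0:Add1,r1:2,r2:6,r3:7,r4:5
c2: issue MUL r4<-Mul1 | r0:Add1,r1:2,r2:6,r3:7,r4:Mul1
c3: issue MUL r4<-Mul2 | r0:Add1,r1:2,r2:6,r3:7,r4:Mul2
c4: CDB Add1=1; issue ADD r4<-Add1 | r0:1,r1:2,r2:6,r3:7,r4:Add1
c5: issue SUB r1<-Add2 | r0:1,r1:Add2,r2:6,r3:7,r4:Add1
c6: CDB Mul1=30; issue MUL r4<-Mul1 | r0:1,r1:Add2,r2:6,r3:7,r4:Mul1
c7: CDB Add1=3; issue ADD r1<-Add1 | r0:1,r1:Add1,r2:6,r3:7,r4:Mul1
c8: CDB Add2=1 | r0:1,r1:Add1,r2:6,r3:7,r4:Mul1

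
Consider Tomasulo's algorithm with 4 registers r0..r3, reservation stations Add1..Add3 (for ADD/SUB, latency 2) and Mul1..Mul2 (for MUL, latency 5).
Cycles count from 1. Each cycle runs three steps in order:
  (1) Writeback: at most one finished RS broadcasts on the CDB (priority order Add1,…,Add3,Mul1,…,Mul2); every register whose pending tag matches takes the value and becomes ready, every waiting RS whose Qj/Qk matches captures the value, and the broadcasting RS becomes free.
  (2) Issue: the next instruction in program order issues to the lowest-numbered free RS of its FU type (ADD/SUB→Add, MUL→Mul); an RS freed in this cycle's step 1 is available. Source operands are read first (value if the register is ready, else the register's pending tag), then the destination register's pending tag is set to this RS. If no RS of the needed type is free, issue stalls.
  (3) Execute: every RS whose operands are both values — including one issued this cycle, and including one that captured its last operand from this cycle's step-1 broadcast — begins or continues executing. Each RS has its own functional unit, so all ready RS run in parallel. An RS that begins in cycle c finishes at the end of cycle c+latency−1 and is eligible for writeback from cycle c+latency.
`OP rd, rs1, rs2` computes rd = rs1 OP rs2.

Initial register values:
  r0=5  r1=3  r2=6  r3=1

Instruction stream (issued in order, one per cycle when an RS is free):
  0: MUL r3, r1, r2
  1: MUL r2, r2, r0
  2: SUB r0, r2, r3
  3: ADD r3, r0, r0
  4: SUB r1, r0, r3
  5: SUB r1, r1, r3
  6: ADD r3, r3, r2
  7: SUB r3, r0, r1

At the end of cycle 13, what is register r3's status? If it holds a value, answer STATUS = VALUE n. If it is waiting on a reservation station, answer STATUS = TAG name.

c1: issue MUL r3<-Mul1 | r0:5,r1:3,r2:6,r3:Mul1
c2: issue MUL r2<-Mul2 | r0:5,r1:3,r2:Mul2,r3:Mul1
c3: issue SUB r0<-Add1 | r0:Add1,r1:3,r2:Mul2,r3:Mul1
c4: issue ADD r3<-Add2 | r0:Add1,r1:3,r2:Mul2,r3:Add2
c5: issue SUB r1<-Add3 | r0:Add1,r1:Add3,r2:Mul2,r3:Add2
c6: CDB Mul1=18; stall | r0:Add1,r1:Add3,r2:Mul2,r3:Add2
c7: CDB Mul2=30; stall | r0:Add1,r1:Add3,r2:30,r3:Add2
c8: stall | r0:Add1,r1:Add3,r2:30,r3:Add2
c9: CDB Add1=12; issue SUB r1<-Add1 | r0:12,r1:Add1,r2:30,r3:Add2
c10: stall | r0:12,r1:Add1,r2:30,r3:Add2
c11: CDB Add2=24; issue ADD r3<-Add2 | r0:12,r1:Add1,r2:30,r3:Add2
c12: stall | r0:12,r1:Add1,r2:30,r3:Add2
c13: CDB Add2=54; issue SUB r3<-Add2 | r0:12,r1:Add1,r2:30,r3:Add2

STATUS = TAG Add2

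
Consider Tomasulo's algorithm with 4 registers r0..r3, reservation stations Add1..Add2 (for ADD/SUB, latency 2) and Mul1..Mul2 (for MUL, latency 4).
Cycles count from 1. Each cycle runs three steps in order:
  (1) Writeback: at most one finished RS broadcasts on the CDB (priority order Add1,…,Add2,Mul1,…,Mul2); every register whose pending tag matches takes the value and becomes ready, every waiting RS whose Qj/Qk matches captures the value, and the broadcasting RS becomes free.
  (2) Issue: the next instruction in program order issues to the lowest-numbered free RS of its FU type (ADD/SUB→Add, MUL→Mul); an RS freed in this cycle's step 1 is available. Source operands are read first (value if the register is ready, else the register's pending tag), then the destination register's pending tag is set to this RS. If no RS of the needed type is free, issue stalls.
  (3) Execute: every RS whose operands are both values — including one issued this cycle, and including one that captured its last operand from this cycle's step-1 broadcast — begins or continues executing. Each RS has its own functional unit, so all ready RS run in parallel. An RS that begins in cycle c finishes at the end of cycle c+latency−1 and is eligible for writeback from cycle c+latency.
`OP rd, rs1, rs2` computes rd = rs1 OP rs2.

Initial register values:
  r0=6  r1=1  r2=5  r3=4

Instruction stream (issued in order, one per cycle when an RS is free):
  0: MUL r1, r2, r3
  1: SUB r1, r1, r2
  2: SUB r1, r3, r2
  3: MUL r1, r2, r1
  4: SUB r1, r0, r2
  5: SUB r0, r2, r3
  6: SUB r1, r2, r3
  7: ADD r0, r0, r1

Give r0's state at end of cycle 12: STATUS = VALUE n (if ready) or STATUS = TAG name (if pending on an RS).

STATUS = VALUE 2

c1: issue MUL r1<-Mul1 | r0:6,r1:Mul1,r2:5,r3:4
c2: issue SUB r1<-Add1 | r0:6,r1:Add1,r2:5,r3:4
c3: issue SUB r1<-Add2 | r0:6,r1:Add2,r2:5,r3:4
c4: issue MUL r1<-Mul2 | r0:6,r1:Mul2,r2:5,r3:4
c5: CDB Add2=-1; issue SUB r1<-Add2 | r0:6,r1:Add2,r2:5,r3:4
c6: CDB Mul1=20; stall | r0:6,r1:Add2,r2:5,r3:4
c7: CDB Add2=1; issue SUB r0<-Add2 | r0:Add2,r1:1,r2:5,r3:4
c8: CDB Add1=15; issue SUB r1<-Add1 | r0:Add2,r1:Add1,r2:5,r3:4
c9: CDB Add2=1; issue ADD r0<-Add2 | r0:Add2,r1:Add1,r2:5,r3:4
c10: CDB Add1=1 | r0:Add2,r1:1,r2:5,r3:4
c11: CDB Mul2=-5 | r0:Add2,r1:1,r2:5,r3:4
c12: CDB Add2=2 | r0:2,r1:1,r2:5,r3:4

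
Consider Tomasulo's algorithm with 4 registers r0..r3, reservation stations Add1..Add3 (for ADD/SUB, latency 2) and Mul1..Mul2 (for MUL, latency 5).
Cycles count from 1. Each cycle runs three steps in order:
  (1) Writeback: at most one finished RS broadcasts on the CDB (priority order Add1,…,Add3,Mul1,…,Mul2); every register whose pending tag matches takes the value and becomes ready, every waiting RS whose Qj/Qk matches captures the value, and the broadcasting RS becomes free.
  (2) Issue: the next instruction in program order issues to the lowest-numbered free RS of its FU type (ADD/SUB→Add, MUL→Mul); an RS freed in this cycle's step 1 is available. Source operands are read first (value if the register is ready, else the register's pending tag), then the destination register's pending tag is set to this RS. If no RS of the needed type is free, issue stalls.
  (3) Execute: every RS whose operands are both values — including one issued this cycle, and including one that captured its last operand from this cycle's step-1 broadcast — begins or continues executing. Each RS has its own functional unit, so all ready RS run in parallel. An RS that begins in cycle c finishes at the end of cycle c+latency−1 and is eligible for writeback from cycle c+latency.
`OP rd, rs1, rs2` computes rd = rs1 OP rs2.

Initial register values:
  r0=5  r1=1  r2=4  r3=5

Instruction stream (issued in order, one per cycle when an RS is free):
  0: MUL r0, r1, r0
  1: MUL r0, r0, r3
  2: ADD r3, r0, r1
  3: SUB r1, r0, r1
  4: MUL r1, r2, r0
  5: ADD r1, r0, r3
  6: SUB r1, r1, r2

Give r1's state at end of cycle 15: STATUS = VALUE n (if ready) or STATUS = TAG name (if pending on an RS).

STATUS = TAG Add1

  c1: issue MUL r0<-Mul1  regs: r0:Mul1,r1:1,r2:4,r3:5
  c2: issue MUL r0<-Mul2  regs: r0:Mul2,r1:1,r2:4,r3:5
  c3: issue ADD r3<-Add1  regs: r0:Mul2,r1:1,r2:4,r3:Add1
  c4: issue SUB r1<-Add2  regs: r0:Mul2,r1:Add2,r2:4,r3:Add1
  c5: stall  regs: r0:Mul2,r1:Add2,r2:4,r3:Add1
  c6: CDB Mul1=5; issue MUL r1<-Mul1  regs: r0:Mul2,r1:Mul1,r2:4,r3:Add1
  c7: issue ADD r1<-Add3  regs: r0:Mul2,r1:Add3,r2:4,r3:Add1
  c8: stall  regs: r0:Mul2,r1:Add3,r2:4,r3:Add1
  c9: stall  regs: r0:Mul2,r1:Add3,r2:4,r3:Add1
  c10: stall  regs: r0:Mul2,r1:Add3,r2:4,r3:Add1
  c11: CDB Mul2=25; stall  regs: r0:25,r1:Add3,r2:4,r3:Add1
  c12: stall  regs: r0:25,r1:Add3,r2:4,r3:Add1
  c13: CDB Add1=26; issue SUB r1<-Add1  regs: r0:25,r1:Add1,r2:4,r3:26
  c14: CDB Add2=24  regs: r0:25,r1:Add1,r2:4,r3:26
  c15: CDB Add3=51  regs: r0:25,r1:Add1,r2:4,r3:26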